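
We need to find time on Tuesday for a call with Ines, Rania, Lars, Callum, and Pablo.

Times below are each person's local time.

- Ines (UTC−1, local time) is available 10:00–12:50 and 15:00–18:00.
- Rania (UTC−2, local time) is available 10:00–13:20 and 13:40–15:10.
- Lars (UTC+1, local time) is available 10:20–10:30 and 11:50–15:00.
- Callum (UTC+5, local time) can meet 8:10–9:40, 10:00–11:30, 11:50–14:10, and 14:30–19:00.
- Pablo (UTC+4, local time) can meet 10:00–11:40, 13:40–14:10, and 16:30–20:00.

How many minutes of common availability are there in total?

80 minutes

Ines → UTC: 11:00–13:50, 16:00–19:00.
Rania → UTC: 12:00–15:20, 15:40–17:10.
Lars → UTC: 09:20–09:30, 10:50–14:00.
Callum → UTC: 03:10–04:40, 05:00–06:30, 06:50–09:10, 09:30–14:00.
Pablo → UTC: 06:00–07:40, 09:40–10:10, 12:30–16:00.
Ines ∩ Rania: 12:00–13:50, 16:00–17:10.
Ines ∩ Rania ∩ Lars: 12:00–13:50.
Ines ∩ Rania ∩ Lars ∩ Callum: 12:00–13:50.
Ines ∩ Rania ∩ Lars ∩ Callum ∩ Pablo: 12:30–13:50.
Total common minutes: 80.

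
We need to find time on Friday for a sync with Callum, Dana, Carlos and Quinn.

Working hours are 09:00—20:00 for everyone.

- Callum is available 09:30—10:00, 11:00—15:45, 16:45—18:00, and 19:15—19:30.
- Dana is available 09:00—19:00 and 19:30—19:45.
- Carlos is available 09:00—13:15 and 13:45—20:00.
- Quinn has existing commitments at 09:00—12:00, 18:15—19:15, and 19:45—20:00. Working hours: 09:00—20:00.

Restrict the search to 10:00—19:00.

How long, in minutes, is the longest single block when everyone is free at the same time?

Quinn free within 09:00–20:00: 12:00–18:15, 19:15–19:45.
Callum ∩ Dana: 09:30–10:00, 11:00–15:45, 16:45–18:00.
Callum ∩ Dana ∩ Carlos: 09:30–10:00, 11:00–13:15, 13:45–15:45, 16:45–18:00.
Callum ∩ Dana ∩ Carlos ∩ Quinn: 12:00–13:15, 13:45–15:45, 16:45–18:00.
Restricted to 10:00–19:00: 12:00–13:15, 13:45–15:45, 16:45–18:00.
Common window lengths: 75, 120, 75 min; longest is 120.

120 minutes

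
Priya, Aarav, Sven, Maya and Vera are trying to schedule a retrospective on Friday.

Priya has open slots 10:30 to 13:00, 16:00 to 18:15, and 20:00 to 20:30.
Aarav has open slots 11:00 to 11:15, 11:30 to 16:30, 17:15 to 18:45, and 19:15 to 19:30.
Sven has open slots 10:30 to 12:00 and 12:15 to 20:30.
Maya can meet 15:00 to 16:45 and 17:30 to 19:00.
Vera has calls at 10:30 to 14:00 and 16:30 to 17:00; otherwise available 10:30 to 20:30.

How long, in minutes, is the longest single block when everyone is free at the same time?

45 minutes

Vera free within 10:30–20:30: 14:00–16:30, 17:00–20:30.
Priya ∩ Aarav: 11:00–11:15, 11:30–13:00, 16:00–16:30, 17:15–18:15.
Priya ∩ Aarav ∩ Sven: 11:00–11:15, 11:30–12:00, 12:15–13:00, 16:00–16:30, 17:15–18:15.
Priya ∩ Aarav ∩ Sven ∩ Maya: 16:00–16:30, 17:30–18:15.
Priya ∩ Aarav ∩ Sven ∩ Maya ∩ Vera: 16:00–16:30, 17:30–18:15.
Common window lengths: 30, 45 min; longest is 45.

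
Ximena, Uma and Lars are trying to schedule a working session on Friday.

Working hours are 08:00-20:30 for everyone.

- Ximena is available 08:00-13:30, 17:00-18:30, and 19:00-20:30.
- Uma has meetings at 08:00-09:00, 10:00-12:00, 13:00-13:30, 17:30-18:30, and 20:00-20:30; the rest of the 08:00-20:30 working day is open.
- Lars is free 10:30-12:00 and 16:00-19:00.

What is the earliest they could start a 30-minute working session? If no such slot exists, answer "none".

Uma free within 08:00–20:30: 09:00–10:00, 12:00–13:00, 13:30–17:30, 18:30–20:00.
Ximena ∩ Uma: 09:00–10:00, 12:00–13:00, 17:00–17:30, 19:00–20:00.
Ximena ∩ Uma ∩ Lars: 17:00–17:30.
Windows ≥ 30 min: 17:00–17:30.
Earliest such window starts at 17:00.

17:00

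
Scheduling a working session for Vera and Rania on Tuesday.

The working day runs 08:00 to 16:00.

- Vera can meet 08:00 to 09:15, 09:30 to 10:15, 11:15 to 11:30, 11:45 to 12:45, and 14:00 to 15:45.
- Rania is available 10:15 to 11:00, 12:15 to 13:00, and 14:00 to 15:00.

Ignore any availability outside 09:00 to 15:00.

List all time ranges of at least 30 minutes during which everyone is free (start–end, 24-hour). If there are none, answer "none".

Vera ∩ Rania: 12:15–12:45, 14:00–15:00.
Restricted to 09:00–15:00: 12:15–12:45, 14:00–15:00.
Windows ≥ 30 min: 12:15–12:45, 14:00–15:00.

12:15–12:45, 14:00–15:00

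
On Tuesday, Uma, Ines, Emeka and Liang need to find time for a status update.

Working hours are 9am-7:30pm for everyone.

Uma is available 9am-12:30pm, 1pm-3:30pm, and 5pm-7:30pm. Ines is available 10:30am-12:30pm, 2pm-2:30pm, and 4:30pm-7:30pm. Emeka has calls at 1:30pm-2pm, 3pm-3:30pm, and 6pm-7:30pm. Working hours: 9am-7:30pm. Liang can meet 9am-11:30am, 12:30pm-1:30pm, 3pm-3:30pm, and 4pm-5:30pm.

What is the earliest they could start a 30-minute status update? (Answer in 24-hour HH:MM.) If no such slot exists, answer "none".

10:30

Emeka free within 09:00–19:30: 09:00–13:30, 14:00–15:00, 15:30–18:00.
Uma ∩ Ines: 10:30–12:30, 14:00–14:30, 17:00–19:30.
Uma ∩ Ines ∩ Emeka: 10:30–12:30, 14:00–14:30, 17:00–18:00.
Uma ∩ Ines ∩ Emeka ∩ Liang: 10:30–11:30, 17:00–17:30.
Windows ≥ 30 min: 10:30–11:30, 17:00–17:30.
Earliest such window starts at 10:30.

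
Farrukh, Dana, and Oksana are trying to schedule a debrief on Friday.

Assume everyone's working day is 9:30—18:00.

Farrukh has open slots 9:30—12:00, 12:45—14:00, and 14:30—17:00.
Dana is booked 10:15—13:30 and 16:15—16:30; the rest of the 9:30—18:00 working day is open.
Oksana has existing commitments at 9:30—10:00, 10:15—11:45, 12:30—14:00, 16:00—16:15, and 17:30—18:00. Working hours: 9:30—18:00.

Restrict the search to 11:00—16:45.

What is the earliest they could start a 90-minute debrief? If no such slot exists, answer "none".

Dana free within 09:30–18:00: 09:30–10:15, 13:30–16:15, 16:30–18:00.
Oksana free within 09:30–18:00: 10:00–10:15, 11:45–12:30, 14:00–16:00, 16:15–17:30.
Farrukh ∩ Dana: 09:30–10:15, 13:30–14:00, 14:30–16:15, 16:30–17:00.
Farrukh ∩ Dana ∩ Oksana: 10:00–10:15, 14:30–16:00, 16:30–17:00.
Restricted to 11:00–16:45: 14:30–16:00, 16:30–16:45.
Windows ≥ 90 min: 14:30–16:00.
Earliest such window starts at 14:30.

14:30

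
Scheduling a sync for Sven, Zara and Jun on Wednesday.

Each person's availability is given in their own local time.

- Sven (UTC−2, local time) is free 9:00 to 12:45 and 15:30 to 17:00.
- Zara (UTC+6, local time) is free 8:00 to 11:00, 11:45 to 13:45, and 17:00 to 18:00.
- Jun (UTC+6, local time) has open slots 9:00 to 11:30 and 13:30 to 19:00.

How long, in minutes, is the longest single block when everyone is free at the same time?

60 minutes

Sven → UTC: 11:00–14:45, 17:30–19:00.
Zara → UTC: 02:00–05:00, 05:45–07:45, 11:00–12:00.
Jun → UTC: 03:00–05:30, 07:30–13:00.
Sven ∩ Zara: 11:00–12:00.
Sven ∩ Zara ∩ Jun: 11:00–12:00.
Single common window of 60 minutes.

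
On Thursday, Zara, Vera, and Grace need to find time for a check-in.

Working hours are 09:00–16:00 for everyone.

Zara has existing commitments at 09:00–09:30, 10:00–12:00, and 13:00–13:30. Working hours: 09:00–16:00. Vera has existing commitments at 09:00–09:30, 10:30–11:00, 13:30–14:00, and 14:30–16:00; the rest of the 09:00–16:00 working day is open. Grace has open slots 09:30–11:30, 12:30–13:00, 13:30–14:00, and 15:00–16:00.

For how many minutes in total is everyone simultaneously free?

60 minutes

Zara free within 09:00–16:00: 09:30–10:00, 12:00–13:00, 13:30–16:00.
Vera free within 09:00–16:00: 09:30–10:30, 11:00–13:30, 14:00–14:30.
Zara ∩ Vera: 09:30–10:00, 12:00–13:00, 14:00–14:30.
Zara ∩ Vera ∩ Grace: 09:30–10:00, 12:30–13:00.
Total common minutes: 30 + 30 = 60.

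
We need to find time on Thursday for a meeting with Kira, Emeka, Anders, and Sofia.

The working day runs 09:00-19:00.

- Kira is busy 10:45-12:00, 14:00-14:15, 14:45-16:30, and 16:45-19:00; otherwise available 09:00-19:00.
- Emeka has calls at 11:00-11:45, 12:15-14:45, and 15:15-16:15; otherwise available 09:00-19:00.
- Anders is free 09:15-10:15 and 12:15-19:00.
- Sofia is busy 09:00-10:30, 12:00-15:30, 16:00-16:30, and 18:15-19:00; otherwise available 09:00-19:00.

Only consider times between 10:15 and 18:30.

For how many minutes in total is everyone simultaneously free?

15 minutes

Kira free within 09:00–19:00: 09:00–10:45, 12:00–14:00, 14:15–14:45, 16:30–16:45.
Emeka free within 09:00–19:00: 09:00–11:00, 11:45–12:15, 14:45–15:15, 16:15–19:00.
Sofia free within 09:00–19:00: 10:30–12:00, 15:30–16:00, 16:30–18:15.
Kira ∩ Emeka: 09:00–10:45, 12:00–12:15, 16:30–16:45.
Kira ∩ Emeka ∩ Anders: 09:15–10:15, 16:30–16:45.
Kira ∩ Emeka ∩ Anders ∩ Sofia: 16:30–16:45.
Restricted to 10:15–18:30: 16:30–16:45.
Total common minutes: 15.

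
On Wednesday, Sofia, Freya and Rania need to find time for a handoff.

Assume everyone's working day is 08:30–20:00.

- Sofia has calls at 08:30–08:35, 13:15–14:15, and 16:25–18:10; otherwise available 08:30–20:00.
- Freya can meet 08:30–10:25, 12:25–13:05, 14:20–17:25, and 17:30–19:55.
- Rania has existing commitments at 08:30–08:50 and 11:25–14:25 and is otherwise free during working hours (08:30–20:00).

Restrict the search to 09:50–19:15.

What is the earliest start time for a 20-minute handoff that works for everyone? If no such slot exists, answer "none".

Sofia free within 08:30–20:00: 08:35–13:15, 14:15–16:25, 18:10–20:00.
Rania free within 08:30–20:00: 08:50–11:25, 14:25–20:00.
Sofia ∩ Freya: 08:35–10:25, 12:25–13:05, 14:20–16:25, 18:10–19:55.
Sofia ∩ Freya ∩ Rania: 08:50–10:25, 14:25–16:25, 18:10–19:55.
Restricted to 09:50–19:15: 09:50–10:25, 14:25–16:25, 18:10–19:15.
Windows ≥ 20 min: 09:50–10:25, 14:25–16:25, 18:10–19:15.
Earliest such window starts at 09:50.

09:50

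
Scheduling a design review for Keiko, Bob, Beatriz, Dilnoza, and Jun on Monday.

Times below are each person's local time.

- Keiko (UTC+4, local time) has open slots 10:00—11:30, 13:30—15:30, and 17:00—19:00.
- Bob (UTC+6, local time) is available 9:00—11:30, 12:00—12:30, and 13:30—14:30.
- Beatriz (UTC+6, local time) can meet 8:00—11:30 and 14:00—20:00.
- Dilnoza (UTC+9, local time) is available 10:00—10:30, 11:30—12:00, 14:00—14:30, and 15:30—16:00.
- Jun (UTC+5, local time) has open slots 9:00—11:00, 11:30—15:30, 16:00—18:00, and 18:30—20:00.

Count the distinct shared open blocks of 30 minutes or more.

0

Keiko → UTC: 06:00–07:30, 09:30–11:30, 13:00–15:00.
Bob → UTC: 03:00–05:30, 06:00–06:30, 07:30–08:30.
Beatriz → UTC: 02:00–05:30, 08:00–14:00.
Dilnoza → UTC: 01:00–01:30, 02:30–03:00, 05:00–05:30, 06:30–07:00.
Jun → UTC: 04:00–06:00, 06:30–10:30, 11:00–13:00, 13:30–15:00.
Keiko ∩ Bob: 06:00–06:30.
Keiko ∩ Bob ∩ Beatriz: (none).
Keiko ∩ Bob ∩ Beatriz ∩ Dilnoza: (none).
Keiko ∩ Bob ∩ Beatriz ∩ Dilnoza ∩ Jun: (none).
Windows ≥ 30 min: (none).
That's 0 windows.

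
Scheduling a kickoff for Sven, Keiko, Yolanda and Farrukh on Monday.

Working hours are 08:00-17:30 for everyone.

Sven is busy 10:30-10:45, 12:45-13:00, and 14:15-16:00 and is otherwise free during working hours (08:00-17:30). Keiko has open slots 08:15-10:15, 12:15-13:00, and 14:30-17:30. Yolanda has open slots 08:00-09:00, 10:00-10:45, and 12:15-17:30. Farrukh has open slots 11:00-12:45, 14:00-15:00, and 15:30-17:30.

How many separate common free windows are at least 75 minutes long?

Sven free within 08:00–17:30: 08:00–10:30, 10:45–12:45, 13:00–14:15, 16:00–17:30.
Sven ∩ Keiko: 08:15–10:15, 12:15–12:45, 16:00–17:30.
Sven ∩ Keiko ∩ Yolanda: 08:15–09:00, 10:00–10:15, 12:15–12:45, 16:00–17:30.
Sven ∩ Keiko ∩ Yolanda ∩ Farrukh: 12:15–12:45, 16:00–17:30.
Windows ≥ 75 min: 16:00–17:30.
That's 1 window.

1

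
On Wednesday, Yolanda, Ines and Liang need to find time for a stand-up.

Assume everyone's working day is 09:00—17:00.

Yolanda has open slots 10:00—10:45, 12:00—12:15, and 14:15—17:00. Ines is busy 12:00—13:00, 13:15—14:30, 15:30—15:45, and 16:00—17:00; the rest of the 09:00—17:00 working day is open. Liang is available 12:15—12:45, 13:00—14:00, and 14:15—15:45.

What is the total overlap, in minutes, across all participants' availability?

Ines free within 09:00–17:00: 09:00–12:00, 13:00–13:15, 14:30–15:30, 15:45–16:00.
Yolanda ∩ Ines: 10:00–10:45, 14:30–15:30, 15:45–16:00.
Yolanda ∩ Ines ∩ Liang: 14:30–15:30.
Total common minutes: 60.

60 minutes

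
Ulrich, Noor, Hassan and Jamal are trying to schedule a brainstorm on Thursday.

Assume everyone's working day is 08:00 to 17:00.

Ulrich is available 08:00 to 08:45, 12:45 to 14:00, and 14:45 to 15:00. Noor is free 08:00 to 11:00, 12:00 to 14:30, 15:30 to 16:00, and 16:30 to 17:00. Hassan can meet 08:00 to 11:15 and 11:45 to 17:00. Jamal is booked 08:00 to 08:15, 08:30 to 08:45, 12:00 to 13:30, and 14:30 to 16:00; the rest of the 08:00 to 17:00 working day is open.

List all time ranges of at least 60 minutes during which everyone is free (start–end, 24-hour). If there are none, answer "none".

Jamal free within 08:00–17:00: 08:15–08:30, 08:45–12:00, 13:30–14:30, 16:00–17:00.
Ulrich ∩ Noor: 08:00–08:45, 12:45–14:00.
Ulrich ∩ Noor ∩ Hassan: 08:00–08:45, 12:45–14:00.
Ulrich ∩ Noor ∩ Hassan ∩ Jamal: 08:15–08:30, 13:30–14:00.
Windows ≥ 60 min: (none).

none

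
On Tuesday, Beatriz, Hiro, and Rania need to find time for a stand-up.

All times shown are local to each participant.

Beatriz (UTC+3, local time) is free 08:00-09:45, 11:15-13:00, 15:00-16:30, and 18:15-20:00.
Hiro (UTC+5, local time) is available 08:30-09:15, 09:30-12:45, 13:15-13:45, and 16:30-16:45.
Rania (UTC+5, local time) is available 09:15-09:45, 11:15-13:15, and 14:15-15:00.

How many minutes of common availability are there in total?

Beatriz → UTC: 05:00–06:45, 08:15–10:00, 12:00–13:30, 15:15–17:00.
Hiro → UTC: 03:30–04:15, 04:30–07:45, 08:15–08:45, 11:30–11:45.
Rania → UTC: 04:15–04:45, 06:15–08:15, 09:15–10:00.
Beatriz ∩ Hiro: 05:00–06:45, 08:15–08:45.
Beatriz ∩ Hiro ∩ Rania: 06:15–06:45.
Total common minutes: 30.

30 minutes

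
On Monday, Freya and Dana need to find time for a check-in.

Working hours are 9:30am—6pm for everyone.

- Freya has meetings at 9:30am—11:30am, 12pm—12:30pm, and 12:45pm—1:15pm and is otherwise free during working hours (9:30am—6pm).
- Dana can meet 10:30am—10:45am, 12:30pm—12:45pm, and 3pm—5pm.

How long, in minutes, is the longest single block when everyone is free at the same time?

120 minutes

Freya free within 09:30–18:00: 11:30–12:00, 12:30–12:45, 13:15–18:00.
Freya ∩ Dana: 12:30–12:45, 15:00–17:00.
Common window lengths: 15, 120 min; longest is 120.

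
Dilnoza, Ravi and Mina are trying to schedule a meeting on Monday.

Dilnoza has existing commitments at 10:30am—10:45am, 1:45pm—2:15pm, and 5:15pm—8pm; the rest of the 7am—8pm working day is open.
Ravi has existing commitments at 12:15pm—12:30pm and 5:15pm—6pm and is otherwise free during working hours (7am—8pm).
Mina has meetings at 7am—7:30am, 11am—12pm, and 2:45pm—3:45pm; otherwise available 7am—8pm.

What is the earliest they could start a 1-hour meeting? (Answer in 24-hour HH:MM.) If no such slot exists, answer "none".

Dilnoza free within 07:00–20:00: 07:00–10:30, 10:45–13:45, 14:15–17:15.
Ravi free within 07:00–20:00: 07:00–12:15, 12:30–17:15, 18:00–20:00.
Mina free within 07:00–20:00: 07:30–11:00, 12:00–14:45, 15:45–20:00.
Dilnoza ∩ Ravi: 07:00–10:30, 10:45–12:15, 12:30–13:45, 14:15–17:15.
Dilnoza ∩ Ravi ∩ Mina: 07:30–10:30, 10:45–11:00, 12:00–12:15, 12:30–13:45, 14:15–14:45, 15:45–17:15.
Windows ≥ 60 min: 07:30–10:30, 12:30–13:45, 15:45–17:15.
Earliest such window starts at 07:30.

07:30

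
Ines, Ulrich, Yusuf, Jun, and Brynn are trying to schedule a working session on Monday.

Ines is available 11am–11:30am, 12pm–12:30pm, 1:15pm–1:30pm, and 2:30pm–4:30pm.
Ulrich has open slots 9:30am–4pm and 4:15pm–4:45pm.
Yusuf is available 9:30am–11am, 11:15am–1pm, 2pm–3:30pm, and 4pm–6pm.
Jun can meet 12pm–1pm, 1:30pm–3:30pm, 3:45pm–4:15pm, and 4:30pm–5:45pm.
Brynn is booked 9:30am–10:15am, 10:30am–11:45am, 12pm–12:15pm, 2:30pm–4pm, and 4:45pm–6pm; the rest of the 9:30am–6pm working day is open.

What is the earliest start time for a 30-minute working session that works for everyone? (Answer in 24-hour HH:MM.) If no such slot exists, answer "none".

none

Brynn free within 09:30–18:00: 10:15–10:30, 11:45–12:00, 12:15–14:30, 16:00–16:45.
Ines ∩ Ulrich: 11:00–11:30, 12:00–12:30, 13:15–13:30, 14:30–16:00, 16:15–16:30.
Ines ∩ Ulrich ∩ Yusuf: 11:15–11:30, 12:00–12:30, 14:30–15:30, 16:15–16:30.
Ines ∩ Ulrich ∩ Yusuf ∩ Jun: 12:00–12:30, 14:30–15:30.
Ines ∩ Ulrich ∩ Yusuf ∩ Jun ∩ Brynn: 12:15–12:30.
Windows ≥ 30 min: (none).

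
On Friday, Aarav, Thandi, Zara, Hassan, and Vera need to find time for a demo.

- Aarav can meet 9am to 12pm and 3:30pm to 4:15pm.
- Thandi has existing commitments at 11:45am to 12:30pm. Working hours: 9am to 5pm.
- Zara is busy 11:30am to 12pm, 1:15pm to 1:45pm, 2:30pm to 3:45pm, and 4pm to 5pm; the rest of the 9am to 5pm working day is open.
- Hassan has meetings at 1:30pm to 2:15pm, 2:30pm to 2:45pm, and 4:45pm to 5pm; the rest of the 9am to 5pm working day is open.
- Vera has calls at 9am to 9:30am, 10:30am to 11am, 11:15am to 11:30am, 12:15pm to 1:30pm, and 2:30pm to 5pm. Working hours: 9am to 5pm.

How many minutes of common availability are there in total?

75 minutes

Thandi free within 09:00–17:00: 09:00–11:45, 12:30–17:00.
Zara free within 09:00–17:00: 09:00–11:30, 12:00–13:15, 13:45–14:30, 15:45–16:00.
Hassan free within 09:00–17:00: 09:00–13:30, 14:15–14:30, 14:45–16:45.
Vera free within 09:00–17:00: 09:30–10:30, 11:00–11:15, 11:30–12:15, 13:30–14:30.
Aarav ∩ Thandi: 09:00–11:45, 15:30–16:15.
Aarav ∩ Thandi ∩ Zara: 09:00–11:30, 15:45–16:00.
Aarav ∩ Thandi ∩ Zara ∩ Hassan: 09:00–11:30, 15:45–16:00.
Aarav ∩ Thandi ∩ Zara ∩ Hassan ∩ Vera: 09:30–10:30, 11:00–11:15.
Total common minutes: 60 + 15 = 75.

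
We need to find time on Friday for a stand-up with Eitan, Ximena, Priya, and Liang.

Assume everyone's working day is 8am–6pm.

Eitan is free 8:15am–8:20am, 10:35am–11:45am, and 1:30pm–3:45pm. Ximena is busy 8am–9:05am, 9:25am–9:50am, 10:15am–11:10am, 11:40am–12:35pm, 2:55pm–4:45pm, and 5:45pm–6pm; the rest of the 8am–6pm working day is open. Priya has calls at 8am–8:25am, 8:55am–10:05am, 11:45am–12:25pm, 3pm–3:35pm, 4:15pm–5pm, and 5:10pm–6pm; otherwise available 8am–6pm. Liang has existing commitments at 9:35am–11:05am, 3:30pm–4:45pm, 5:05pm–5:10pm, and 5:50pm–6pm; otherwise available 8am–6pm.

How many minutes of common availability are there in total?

115 minutes

Ximena free within 08:00–18:00: 09:05–09:25, 09:50–10:15, 11:10–11:40, 12:35–14:55, 16:45–17:45.
Priya free within 08:00–18:00: 08:25–08:55, 10:05–11:45, 12:25–15:00, 15:35–16:15, 17:00–17:10.
Liang free within 08:00–18:00: 08:00–09:35, 11:05–15:30, 16:45–17:05, 17:10–17:50.
Eitan ∩ Ximena: 11:10–11:40, 13:30–14:55.
Eitan ∩ Ximena ∩ Priya: 11:10–11:40, 13:30–14:55.
Eitan ∩ Ximena ∩ Priya ∩ Liang: 11:10–11:40, 13:30–14:55.
Total common minutes: 30 + 85 = 115.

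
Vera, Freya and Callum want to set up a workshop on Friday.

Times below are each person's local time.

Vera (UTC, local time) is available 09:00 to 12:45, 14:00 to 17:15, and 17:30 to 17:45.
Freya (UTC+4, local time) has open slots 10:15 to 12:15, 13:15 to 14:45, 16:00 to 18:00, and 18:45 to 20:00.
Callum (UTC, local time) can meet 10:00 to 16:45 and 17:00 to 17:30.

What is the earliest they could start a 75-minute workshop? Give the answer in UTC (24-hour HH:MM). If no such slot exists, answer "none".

Vera → UTC: 09:00–12:45, 14:00–17:15, 17:30–17:45.
Freya → UTC: 06:15–08:15, 09:15–10:45, 12:00–14:00, 14:45–16:00.
Callum → UTC: 10:00–16:45, 17:00–17:30.
Vera ∩ Freya: 09:15–10:45, 12:00–12:45, 14:45–16:00.
Vera ∩ Freya ∩ Callum: 10:00–10:45, 12:00–12:45, 14:45–16:00.
Windows ≥ 75 min: 14:45–16:00.
Earliest such window starts at 14:45.

14:45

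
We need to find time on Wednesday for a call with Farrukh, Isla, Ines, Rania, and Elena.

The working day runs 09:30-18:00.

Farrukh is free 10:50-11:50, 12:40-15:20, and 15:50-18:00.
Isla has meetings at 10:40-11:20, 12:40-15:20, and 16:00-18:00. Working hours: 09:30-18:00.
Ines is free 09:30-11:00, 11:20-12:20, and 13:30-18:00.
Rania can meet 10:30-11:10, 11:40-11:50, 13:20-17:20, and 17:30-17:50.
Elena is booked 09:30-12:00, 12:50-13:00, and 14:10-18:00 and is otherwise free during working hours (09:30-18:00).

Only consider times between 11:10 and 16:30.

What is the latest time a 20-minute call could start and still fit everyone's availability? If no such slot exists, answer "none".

none

Isla free within 09:30–18:00: 09:30–10:40, 11:20–12:40, 15:20–16:00.
Elena free within 09:30–18:00: 12:00–12:50, 13:00–14:10.
Farrukh ∩ Isla: 11:20–11:50, 15:50–16:00.
Farrukh ∩ Isla ∩ Ines: 11:20–11:50, 15:50–16:00.
Farrukh ∩ Isla ∩ Ines ∩ Rania: 11:40–11:50, 15:50–16:00.
Farrukh ∩ Isla ∩ Ines ∩ Rania ∩ Elena: (none).
Restricted to 11:10–16:30: (none).
Windows ≥ 20 min: (none).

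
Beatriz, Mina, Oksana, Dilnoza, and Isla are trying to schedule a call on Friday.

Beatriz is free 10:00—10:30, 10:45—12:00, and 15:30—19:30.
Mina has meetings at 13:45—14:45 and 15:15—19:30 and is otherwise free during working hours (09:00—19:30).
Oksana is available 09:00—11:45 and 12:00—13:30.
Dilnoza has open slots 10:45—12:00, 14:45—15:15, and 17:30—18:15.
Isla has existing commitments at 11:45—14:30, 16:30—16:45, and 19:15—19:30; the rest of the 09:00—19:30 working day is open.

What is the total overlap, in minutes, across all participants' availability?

60 minutes

Mina free within 09:00–19:30: 09:00–13:45, 14:45–15:15.
Isla free within 09:00–19:30: 09:00–11:45, 14:30–16:30, 16:45–19:15.
Beatriz ∩ Mina: 10:00–10:30, 10:45–12:00.
Beatriz ∩ Mina ∩ Oksana: 10:00–10:30, 10:45–11:45.
Beatriz ∩ Mina ∩ Oksana ∩ Dilnoza: 10:45–11:45.
Beatriz ∩ Mina ∩ Oksana ∩ Dilnoza ∩ Isla: 10:45–11:45.
Total common minutes: 60.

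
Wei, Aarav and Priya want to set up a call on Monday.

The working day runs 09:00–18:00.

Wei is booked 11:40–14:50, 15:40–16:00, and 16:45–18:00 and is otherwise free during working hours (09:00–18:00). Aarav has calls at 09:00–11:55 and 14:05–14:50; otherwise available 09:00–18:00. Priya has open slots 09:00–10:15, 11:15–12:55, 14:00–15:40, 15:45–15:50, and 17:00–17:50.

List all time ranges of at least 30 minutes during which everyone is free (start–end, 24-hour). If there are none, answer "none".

Wei free within 09:00–18:00: 09:00–11:40, 14:50–15:40, 16:00–16:45.
Aarav free within 09:00–18:00: 11:55–14:05, 14:50–18:00.
Wei ∩ Aarav: 14:50–15:40, 16:00–16:45.
Wei ∩ Aarav ∩ Priya: 14:50–15:40.
Windows ≥ 30 min: 14:50–15:40.

14:50–15:40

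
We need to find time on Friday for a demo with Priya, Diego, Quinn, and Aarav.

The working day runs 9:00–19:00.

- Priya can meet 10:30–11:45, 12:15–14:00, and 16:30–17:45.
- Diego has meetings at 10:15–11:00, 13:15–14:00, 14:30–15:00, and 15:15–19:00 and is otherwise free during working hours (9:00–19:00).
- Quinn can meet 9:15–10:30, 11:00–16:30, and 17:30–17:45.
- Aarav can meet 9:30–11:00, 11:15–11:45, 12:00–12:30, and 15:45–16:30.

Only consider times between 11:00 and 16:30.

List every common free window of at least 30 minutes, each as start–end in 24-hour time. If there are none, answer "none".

Diego free within 09:00–19:00: 09:00–10:15, 11:00–13:15, 14:00–14:30, 15:00–15:15.
Priya ∩ Diego: 11:00–11:45, 12:15–13:15.
Priya ∩ Diego ∩ Quinn: 11:00–11:45, 12:15–13:15.
Priya ∩ Diego ∩ Quinn ∩ Aarav: 11:15–11:45, 12:15–12:30.
Restricted to 11:00–16:30: 11:15–11:45, 12:15–12:30.
Windows ≥ 30 min: 11:15–11:45.

11:15–11:45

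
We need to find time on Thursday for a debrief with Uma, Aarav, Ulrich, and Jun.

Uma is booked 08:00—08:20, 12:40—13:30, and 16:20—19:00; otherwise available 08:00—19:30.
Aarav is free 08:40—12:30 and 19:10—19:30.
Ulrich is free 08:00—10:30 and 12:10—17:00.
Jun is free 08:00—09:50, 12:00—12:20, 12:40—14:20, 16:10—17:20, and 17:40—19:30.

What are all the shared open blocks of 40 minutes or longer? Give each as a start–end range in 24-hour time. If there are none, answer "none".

Uma free within 08:00–19:30: 08:20–12:40, 13:30–16:20, 19:00–19:30.
Uma ∩ Aarav: 08:40–12:30, 19:10–19:30.
Uma ∩ Aarav ∩ Ulrich: 08:40–10:30, 12:10–12:30.
Uma ∩ Aarav ∩ Ulrich ∩ Jun: 08:40–09:50, 12:10–12:20.
Windows ≥ 40 min: 08:40–09:50.

08:40–09:50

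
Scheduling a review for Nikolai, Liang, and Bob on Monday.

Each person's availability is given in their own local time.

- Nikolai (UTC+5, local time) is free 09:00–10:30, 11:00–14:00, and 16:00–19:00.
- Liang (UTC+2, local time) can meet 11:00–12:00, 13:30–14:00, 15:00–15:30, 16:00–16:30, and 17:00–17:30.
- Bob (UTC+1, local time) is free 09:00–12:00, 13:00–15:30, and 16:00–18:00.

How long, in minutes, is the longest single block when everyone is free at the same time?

30 minutes

Nikolai → UTC: 04:00–05:30, 06:00–09:00, 11:00–14:00.
Liang → UTC: 09:00–10:00, 11:30–12:00, 13:00–13:30, 14:00–14:30, 15:00–15:30.
Bob → UTC: 08:00–11:00, 12:00–14:30, 15:00–17:00.
Nikolai ∩ Liang: 11:30–12:00, 13:00–13:30.
Nikolai ∩ Liang ∩ Bob: 13:00–13:30.
Single common window of 30 minutes.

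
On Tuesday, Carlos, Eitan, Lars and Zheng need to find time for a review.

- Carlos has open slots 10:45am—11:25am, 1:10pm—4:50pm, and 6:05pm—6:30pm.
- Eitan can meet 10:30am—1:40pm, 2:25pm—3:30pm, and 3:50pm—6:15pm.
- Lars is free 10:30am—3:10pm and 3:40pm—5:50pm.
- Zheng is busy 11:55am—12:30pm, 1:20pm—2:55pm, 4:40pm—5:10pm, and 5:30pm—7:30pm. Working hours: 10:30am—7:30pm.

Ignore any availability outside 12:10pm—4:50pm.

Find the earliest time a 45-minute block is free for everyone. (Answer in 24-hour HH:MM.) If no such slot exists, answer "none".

Zheng free within 10:30–19:30: 10:30–11:55, 12:30–13:20, 14:55–16:40, 17:10–17:30.
Carlos ∩ Eitan: 10:45–11:25, 13:10–13:40, 14:25–15:30, 15:50–16:50, 18:05–18:15.
Carlos ∩ Eitan ∩ Lars: 10:45–11:25, 13:10–13:40, 14:25–15:10, 15:50–16:50.
Carlos ∩ Eitan ∩ Lars ∩ Zheng: 10:45–11:25, 13:10–13:20, 14:55–15:10, 15:50–16:40.
Restricted to 12:10–16:50: 13:10–13:20, 14:55–15:10, 15:50–16:40.
Windows ≥ 45 min: 15:50–16:40.
Earliest such window starts at 15:50.

15:50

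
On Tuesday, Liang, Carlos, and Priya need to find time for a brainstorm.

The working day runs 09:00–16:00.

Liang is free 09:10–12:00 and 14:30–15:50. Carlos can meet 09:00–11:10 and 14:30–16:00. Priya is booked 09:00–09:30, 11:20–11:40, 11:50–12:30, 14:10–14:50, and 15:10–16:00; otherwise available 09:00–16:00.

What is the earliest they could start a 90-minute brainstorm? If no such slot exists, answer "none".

09:30

Priya free within 09:00–16:00: 09:30–11:20, 11:40–11:50, 12:30–14:10, 14:50–15:10.
Liang ∩ Carlos: 09:10–11:10, 14:30–15:50.
Liang ∩ Carlos ∩ Priya: 09:30–11:10, 14:50–15:10.
Windows ≥ 90 min: 09:30–11:10.
Earliest such window starts at 09:30.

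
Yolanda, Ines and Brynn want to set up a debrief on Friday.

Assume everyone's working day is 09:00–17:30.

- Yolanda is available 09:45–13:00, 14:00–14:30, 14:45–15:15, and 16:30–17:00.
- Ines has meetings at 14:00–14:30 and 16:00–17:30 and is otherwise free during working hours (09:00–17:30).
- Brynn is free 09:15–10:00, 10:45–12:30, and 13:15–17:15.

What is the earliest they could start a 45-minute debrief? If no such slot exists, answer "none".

10:45

Ines free within 09:00–17:30: 09:00–14:00, 14:30–16:00.
Yolanda ∩ Ines: 09:45–13:00, 14:45–15:15.
Yolanda ∩ Ines ∩ Brynn: 09:45–10:00, 10:45–12:30, 14:45–15:15.
Windows ≥ 45 min: 10:45–12:30.
Earliest such window starts at 10:45.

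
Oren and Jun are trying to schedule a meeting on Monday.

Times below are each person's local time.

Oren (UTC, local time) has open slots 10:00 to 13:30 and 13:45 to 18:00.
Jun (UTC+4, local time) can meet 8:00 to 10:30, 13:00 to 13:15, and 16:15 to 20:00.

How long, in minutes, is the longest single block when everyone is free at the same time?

135 minutes

Oren → UTC: 10:00–13:30, 13:45–18:00.
Jun → UTC: 04:00–06:30, 09:00–09:15, 12:15–16:00.
Oren ∩ Jun: 12:15–13:30, 13:45–16:00.
Common window lengths: 75, 135 min; longest is 135.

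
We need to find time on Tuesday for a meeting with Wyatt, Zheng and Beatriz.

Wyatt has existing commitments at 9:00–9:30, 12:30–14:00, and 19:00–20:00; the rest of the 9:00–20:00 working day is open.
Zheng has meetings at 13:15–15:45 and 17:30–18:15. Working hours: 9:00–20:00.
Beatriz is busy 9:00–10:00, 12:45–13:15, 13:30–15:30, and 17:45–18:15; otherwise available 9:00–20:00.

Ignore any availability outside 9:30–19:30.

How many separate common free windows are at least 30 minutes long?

Wyatt free within 09:00–20:00: 09:30–12:30, 14:00–19:00.
Zheng free within 09:00–20:00: 09:00–13:15, 15:45–17:30, 18:15–20:00.
Beatriz free within 09:00–20:00: 10:00–12:45, 13:15–13:30, 15:30–17:45, 18:15–20:00.
Wyatt ∩ Zheng: 09:30–12:30, 15:45–17:30, 18:15–19:00.
Wyatt ∩ Zheng ∩ Beatriz: 10:00–12:30, 15:45–17:30, 18:15–19:00.
Restricted to 09:30–19:30: 10:00–12:30, 15:45–17:30, 18:15–19:00.
Windows ≥ 30 min: 10:00–12:30, 15:45–17:30, 18:15–19:00.
That's 3 windows.

3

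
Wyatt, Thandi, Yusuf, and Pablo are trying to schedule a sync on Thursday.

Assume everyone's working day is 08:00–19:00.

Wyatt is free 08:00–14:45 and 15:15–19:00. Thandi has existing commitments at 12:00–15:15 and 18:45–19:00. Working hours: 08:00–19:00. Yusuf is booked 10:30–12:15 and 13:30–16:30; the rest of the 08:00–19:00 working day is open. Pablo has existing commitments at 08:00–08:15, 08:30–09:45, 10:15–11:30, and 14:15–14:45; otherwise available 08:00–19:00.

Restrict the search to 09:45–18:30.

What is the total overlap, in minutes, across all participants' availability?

Thandi free within 08:00–19:00: 08:00–12:00, 15:15–18:45.
Yusuf free within 08:00–19:00: 08:00–10:30, 12:15–13:30, 16:30–19:00.
Pablo free within 08:00–19:00: 08:15–08:30, 09:45–10:15, 11:30–14:15, 14:45–19:00.
Wyatt ∩ Thandi: 08:00–12:00, 15:15–18:45.
Wyatt ∩ Thandi ∩ Yusuf: 08:00–10:30, 16:30–18:45.
Wyatt ∩ Thandi ∩ Yusuf ∩ Pablo: 08:15–08:30, 09:45–10:15, 16:30–18:45.
Restricted to 09:45–18:30: 09:45–10:15, 16:30–18:30.
Total common minutes: 30 + 120 = 150.

150 minutes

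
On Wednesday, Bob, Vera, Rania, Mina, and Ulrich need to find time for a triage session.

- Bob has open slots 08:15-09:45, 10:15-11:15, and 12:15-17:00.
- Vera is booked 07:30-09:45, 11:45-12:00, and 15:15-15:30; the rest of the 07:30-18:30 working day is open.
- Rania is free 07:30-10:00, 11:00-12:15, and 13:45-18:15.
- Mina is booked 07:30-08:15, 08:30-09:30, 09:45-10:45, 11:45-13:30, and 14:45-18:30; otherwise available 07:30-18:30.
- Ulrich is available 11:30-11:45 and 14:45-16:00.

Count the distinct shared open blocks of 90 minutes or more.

Vera free within 07:30–18:30: 09:45–11:45, 12:00–15:15, 15:30–18:30.
Mina free within 07:30–18:30: 08:15–08:30, 09:30–09:45, 10:45–11:45, 13:30–14:45.
Bob ∩ Vera: 10:15–11:15, 12:15–15:15, 15:30–17:00.
Bob ∩ Vera ∩ Rania: 11:00–11:15, 13:45–15:15, 15:30–17:00.
Bob ∩ Vera ∩ Rania ∩ Mina: 11:00–11:15, 13:45–14:45.
Bob ∩ Vera ∩ Rania ∩ Mina ∩ Ulrich: (none).
Windows ≥ 90 min: (none).
That's 0 windows.

0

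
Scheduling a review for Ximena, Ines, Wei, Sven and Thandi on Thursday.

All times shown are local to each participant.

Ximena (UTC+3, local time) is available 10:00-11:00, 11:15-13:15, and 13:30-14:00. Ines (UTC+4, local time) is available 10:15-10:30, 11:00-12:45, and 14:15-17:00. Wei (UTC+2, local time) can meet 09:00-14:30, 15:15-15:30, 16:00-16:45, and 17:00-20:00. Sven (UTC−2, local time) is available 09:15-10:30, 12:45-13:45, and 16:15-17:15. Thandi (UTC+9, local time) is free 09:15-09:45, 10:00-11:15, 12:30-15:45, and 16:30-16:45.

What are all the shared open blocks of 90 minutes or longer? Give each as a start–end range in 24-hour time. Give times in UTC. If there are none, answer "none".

Ximena → UTC: 07:00–08:00, 08:15–10:15, 10:30–11:00.
Ines → UTC: 06:15–06:30, 07:00–08:45, 10:15–13:00.
Wei → UTC: 07:00–12:30, 13:15–13:30, 14:00–14:45, 15:00–18:00.
Sven → UTC: 11:15–12:30, 14:45–15:45, 18:15–19:15.
Thandi → UTC: 00:15–00:45, 01:00–02:15, 03:30–06:45, 07:30–07:45.
Ximena ∩ Ines: 07:00–08:00, 08:15–08:45, 10:30–11:00.
Ximena ∩ Ines ∩ Wei: 07:00–08:00, 08:15–08:45, 10:30–11:00.
Ximena ∩ Ines ∩ Wei ∩ Sven: (none).
Ximena ∩ Ines ∩ Wei ∩ Sven ∩ Thandi: (none).
Windows ≥ 90 min: (none).

none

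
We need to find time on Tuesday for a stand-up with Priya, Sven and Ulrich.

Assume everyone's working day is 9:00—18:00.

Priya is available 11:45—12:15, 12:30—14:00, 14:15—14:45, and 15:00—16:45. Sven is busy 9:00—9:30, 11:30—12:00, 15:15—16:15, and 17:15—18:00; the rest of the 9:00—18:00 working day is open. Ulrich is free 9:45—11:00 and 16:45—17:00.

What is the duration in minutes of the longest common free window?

0 minutes

Sven free within 09:00–18:00: 09:30–11:30, 12:00–15:15, 16:15–17:15.
Priya ∩ Sven: 12:00–12:15, 12:30–14:00, 14:15–14:45, 15:00–15:15, 16:15–16:45.
Priya ∩ Sven ∩ Ulrich: (none).
No common window.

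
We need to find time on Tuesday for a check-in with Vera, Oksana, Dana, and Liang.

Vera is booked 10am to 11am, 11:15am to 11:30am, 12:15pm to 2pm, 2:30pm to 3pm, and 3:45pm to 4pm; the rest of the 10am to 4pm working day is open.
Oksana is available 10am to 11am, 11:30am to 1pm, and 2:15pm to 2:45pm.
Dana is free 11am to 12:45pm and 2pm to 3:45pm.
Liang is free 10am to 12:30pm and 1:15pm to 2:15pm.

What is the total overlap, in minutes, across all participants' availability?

Vera free within 10:00–16:00: 11:00–11:15, 11:30–12:15, 14:00–14:30, 15:00–15:45.
Vera ∩ Oksana: 11:30–12:15, 14:15–14:30.
Vera ∩ Oksana ∩ Dana: 11:30–12:15, 14:15–14:30.
Vera ∩ Oksana ∩ Dana ∩ Liang: 11:30–12:15.
Total common minutes: 45.

45 minutes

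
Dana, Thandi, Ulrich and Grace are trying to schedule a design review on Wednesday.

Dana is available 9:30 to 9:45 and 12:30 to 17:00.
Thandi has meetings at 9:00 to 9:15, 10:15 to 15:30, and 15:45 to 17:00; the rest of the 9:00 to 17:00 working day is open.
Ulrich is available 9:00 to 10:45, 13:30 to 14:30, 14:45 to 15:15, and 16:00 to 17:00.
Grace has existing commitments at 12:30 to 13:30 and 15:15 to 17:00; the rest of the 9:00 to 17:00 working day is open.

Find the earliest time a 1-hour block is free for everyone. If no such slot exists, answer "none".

none

Thandi free within 09:00–17:00: 09:15–10:15, 15:30–15:45.
Grace free within 09:00–17:00: 09:00–12:30, 13:30–15:15.
Dana ∩ Thandi: 09:30–09:45, 15:30–15:45.
Dana ∩ Thandi ∩ Ulrich: 09:30–09:45.
Dana ∩ Thandi ∩ Ulrich ∩ Grace: 09:30–09:45.
Windows ≥ 60 min: (none).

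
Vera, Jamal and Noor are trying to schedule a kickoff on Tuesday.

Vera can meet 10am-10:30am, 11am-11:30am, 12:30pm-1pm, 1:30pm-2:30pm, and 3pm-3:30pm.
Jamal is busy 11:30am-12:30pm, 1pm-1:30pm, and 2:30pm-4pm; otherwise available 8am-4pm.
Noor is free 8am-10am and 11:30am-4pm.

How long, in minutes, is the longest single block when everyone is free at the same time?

Jamal free within 08:00–16:00: 08:00–11:30, 12:30–13:00, 13:30–14:30.
Vera ∩ Jamal: 10:00–10:30, 11:00–11:30, 12:30–13:00, 13:30–14:30.
Vera ∩ Jamal ∩ Noor: 12:30–13:00, 13:30–14:30.
Common window lengths: 30, 60 min; longest is 60.

60 minutes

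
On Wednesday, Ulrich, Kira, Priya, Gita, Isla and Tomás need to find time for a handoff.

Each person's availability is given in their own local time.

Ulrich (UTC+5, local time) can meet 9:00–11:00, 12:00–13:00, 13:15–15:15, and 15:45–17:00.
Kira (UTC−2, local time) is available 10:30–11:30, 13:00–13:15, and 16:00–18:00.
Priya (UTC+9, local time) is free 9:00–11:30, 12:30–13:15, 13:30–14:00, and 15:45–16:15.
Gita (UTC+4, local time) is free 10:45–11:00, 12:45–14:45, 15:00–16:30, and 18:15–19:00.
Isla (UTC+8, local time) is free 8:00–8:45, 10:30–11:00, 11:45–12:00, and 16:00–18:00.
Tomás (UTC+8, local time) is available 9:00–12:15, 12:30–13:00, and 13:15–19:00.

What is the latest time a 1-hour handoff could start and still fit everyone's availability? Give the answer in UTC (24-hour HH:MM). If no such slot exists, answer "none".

none

Ulrich → UTC: 04:00–06:00, 07:00–08:00, 08:15–10:15, 10:45–12:00.
Kira → UTC: 12:30–13:30, 15:00–15:15, 18:00–20:00.
Priya → UTC: 00:00–02:30, 03:30–04:15, 04:30–05:00, 06:45–07:15.
Gita → UTC: 06:45–07:00, 08:45–10:45, 11:00–12:30, 14:15–15:00.
Isla → UTC: 00:00–00:45, 02:30–03:00, 03:45–04:00, 08:00–10:00.
Tomás → UTC: 01:00–04:15, 04:30–05:00, 05:15–11:00.
Ulrich ∩ Kira: (none).
Ulrich ∩ Kira ∩ Priya: (none).
Ulrich ∩ Kira ∩ Priya ∩ Gita: (none).
Ulrich ∩ Kira ∩ Priya ∩ Gita ∩ Isla: (none).
Ulrich ∩ Kira ∩ Priya ∩ Gita ∩ Isla ∩ Tomás: (none).
Windows ≥ 60 min: (none).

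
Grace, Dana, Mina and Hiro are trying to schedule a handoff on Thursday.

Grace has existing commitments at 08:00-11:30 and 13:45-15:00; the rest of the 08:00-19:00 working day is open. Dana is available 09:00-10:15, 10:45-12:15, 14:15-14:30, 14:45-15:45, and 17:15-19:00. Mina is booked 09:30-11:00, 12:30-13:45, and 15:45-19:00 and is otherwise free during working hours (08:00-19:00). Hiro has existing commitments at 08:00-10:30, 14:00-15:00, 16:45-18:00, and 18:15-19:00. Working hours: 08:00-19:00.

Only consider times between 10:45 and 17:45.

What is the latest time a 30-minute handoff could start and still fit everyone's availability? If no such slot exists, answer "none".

15:15

Grace free within 08:00–19:00: 11:30–13:45, 15:00–19:00.
Mina free within 08:00–19:00: 08:00–09:30, 11:00–12:30, 13:45–15:45.
Hiro free within 08:00–19:00: 10:30–14:00, 15:00–16:45, 18:00–18:15.
Grace ∩ Dana: 11:30–12:15, 15:00–15:45, 17:15–19:00.
Grace ∩ Dana ∩ Mina: 11:30–12:15, 15:00–15:45.
Grace ∩ Dana ∩ Mina ∩ Hiro: 11:30–12:15, 15:00–15:45.
Restricted to 10:45–17:45: 11:30–12:15, 15:00–15:45.
Windows ≥ 30 min: 11:30–12:15, 15:00–15:45.
Latest start in the last window 15:00–15:45 is 15:45 − 30 min = 15:15.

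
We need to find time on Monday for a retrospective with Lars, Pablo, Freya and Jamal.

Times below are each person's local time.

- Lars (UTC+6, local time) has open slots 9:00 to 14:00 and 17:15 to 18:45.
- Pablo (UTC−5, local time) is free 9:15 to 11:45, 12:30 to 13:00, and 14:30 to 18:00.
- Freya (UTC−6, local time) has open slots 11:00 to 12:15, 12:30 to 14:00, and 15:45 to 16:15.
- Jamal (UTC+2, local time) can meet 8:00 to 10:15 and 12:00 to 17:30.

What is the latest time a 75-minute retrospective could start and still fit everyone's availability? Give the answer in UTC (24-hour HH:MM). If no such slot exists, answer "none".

none

Lars → UTC: 03:00–08:00, 11:15–12:45.
Pablo → UTC: 14:15–16:45, 17:30–18:00, 19:30–23:00.
Freya → UTC: 17:00–18:15, 18:30–20:00, 21:45–22:15.
Jamal → UTC: 06:00–08:15, 10:00–15:30.
Lars ∩ Pablo: (none).
Lars ∩ Pablo ∩ Freya: (none).
Lars ∩ Pablo ∩ Freya ∩ Jamal: (none).
Windows ≥ 75 min: (none).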